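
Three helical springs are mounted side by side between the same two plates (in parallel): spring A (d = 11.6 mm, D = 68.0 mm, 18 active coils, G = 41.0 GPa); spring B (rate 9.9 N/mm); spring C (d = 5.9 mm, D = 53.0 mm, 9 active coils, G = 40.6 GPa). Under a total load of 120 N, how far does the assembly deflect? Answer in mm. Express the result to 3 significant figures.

3.89 mm

k_A = Gd⁴/(8D³N_a) = (41.0×10³)(11.6⁴)/(8·68.0³·18) = 16.396 N/mm
k_C = Gd⁴/(8D³N_a) = (40.6×10³)(5.9⁴)/(8·53.0³·9) = 4.5896 N/mm
Parallel: k_eq = 16.396 + 9.9 + 4.5896 = 30.885 N/mm
δ = F/k_eq = 120/30.885 = 3.8854 mm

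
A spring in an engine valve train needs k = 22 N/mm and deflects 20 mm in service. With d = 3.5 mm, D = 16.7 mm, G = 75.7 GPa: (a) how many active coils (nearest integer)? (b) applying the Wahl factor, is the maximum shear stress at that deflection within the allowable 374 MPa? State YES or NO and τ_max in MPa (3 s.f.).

N_a = Gd⁴/(8D³k) = (75.7×10³)(3.5⁴)/(8·16.7³·22) = 13.86 → N_a = 14
Actual rate k = Gd⁴/(8D³·14) = 21.777 N/mm
Working load F = kδ = 21.777·20 = 435.54 N
C = 16.7/3.5 = 4.7714; K_W = (4C−1)/(4C−4)+0.615/C = 1.3278
τ_max = K_W·8FD/(πd³) = 1.3278·432 = 573.59 MPa
τ_max > 374 MPa → exceeds allowable

(a) 14 coils; (b) NO, τ_max = 574 MPa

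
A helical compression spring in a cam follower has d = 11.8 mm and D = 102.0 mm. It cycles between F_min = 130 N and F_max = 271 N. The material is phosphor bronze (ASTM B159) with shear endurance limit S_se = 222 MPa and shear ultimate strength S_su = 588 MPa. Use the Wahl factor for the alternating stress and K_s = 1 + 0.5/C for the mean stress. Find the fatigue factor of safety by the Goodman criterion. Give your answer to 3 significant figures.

C = D/d = 102.0/11.8 = 8.6441; K_W = (4C−1)/(4C−4)+0.615/C = 1.1693; K_s = 1+0.5/C = 1.0578
F_a = (F_max−F_min)/2 = 70.5 N; F_m = (F_max+F_min)/2 = 200.5 N
τ_a = K_W·8F_aD/(πd³) = 1.1693 × 11.145 = 13.032 MPa
τ_m = K_s·8F_mD/(πd³) = 1.0578 × 31.696 = 33.53 MPa
Goodman: 1/n_f = τ_a/S_se + τ_m/S_su = 13.032/222 + 33.53/588 = 0.05870 + 0.05702 = 0.11572
n_f = 1/0.11572 = 8.641

8.64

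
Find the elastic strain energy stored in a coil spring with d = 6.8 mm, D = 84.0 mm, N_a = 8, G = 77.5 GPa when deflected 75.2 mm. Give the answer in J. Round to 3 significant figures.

k = Gd⁴/(8D³N_a) = (77.5×10³)(6.8⁴)/(8·84.0³·8) = 4.3684 N/mm
U = ½kδ² = 0.5 × 4.3684 × 75.2² = 12352 N·mm = 12.352 J

12.4 J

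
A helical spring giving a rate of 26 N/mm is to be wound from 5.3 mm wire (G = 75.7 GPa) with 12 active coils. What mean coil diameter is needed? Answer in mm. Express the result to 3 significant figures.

D = (Gd⁴/(8N_a·k))^(1/3) = (75.7×10³·5.3⁴/(8·12·26))^(1/3)
  = (23930.7)^(1/3) = 28.8172 mm

28.8 mm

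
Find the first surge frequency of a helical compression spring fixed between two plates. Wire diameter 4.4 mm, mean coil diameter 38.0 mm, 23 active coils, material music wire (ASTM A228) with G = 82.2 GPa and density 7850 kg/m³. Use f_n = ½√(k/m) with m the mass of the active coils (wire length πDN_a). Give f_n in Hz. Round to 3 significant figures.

48.2 Hz

k = Gd⁴/(8D³N_a) = (82.2×10³)(4.4⁴)/(8·38.0³·23) = 3.0515 N/mm = 3051.5 N/m
Wire length L = πDN_a = π·38.0·23 = 2745.8 mm
m = ρ·(πd²/4)·L = 7850 × 15.205×10⁻⁶ m² × 2.7458 m = 0.32774 kg
f_n = ½√(k/m) = 0.5·√(3051.5/0.32774) = 0.5·√(9310.8) = 48.246 Hz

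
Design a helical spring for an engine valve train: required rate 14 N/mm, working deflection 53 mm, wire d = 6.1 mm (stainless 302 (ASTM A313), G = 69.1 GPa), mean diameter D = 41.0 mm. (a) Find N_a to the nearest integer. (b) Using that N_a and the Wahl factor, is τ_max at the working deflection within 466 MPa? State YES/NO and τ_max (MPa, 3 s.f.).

(a) 12 coils; (b) YES, τ_max = 431 MPa

N_a = Gd⁴/(8D³k) = (69.1×10³)(6.1⁴)/(8·41.0³·14) = 12.39 → N_a = 12
Actual rate k = Gd⁴/(8D³·12) = 14.46 N/mm
Working load F = kδ = 14.46·53 = 766.39 N
C = 41.0/6.1 = 6.7213; K_W = (4C−1)/(4C−4)+0.615/C = 1.2226
τ_max = K_W·8FD/(πd³) = 1.2226·352.52 = 430.99 MPa
τ_max ≤ 466 MPa → acceptable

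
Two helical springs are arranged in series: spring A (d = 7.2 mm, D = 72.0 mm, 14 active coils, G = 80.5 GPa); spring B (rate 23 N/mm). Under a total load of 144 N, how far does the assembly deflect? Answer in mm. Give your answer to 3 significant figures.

k_A = Gd⁴/(8D³N_a) = (80.5×10³)(7.2⁴)/(8·72.0³·14) = 5.175 N/mm
Series: 1/k_eq = 1/5.175 + 1/23 = 0.23671; k_eq = 4.2245 N/mm
δ = F/k_eq = 144/4.2245 = 34.087 mm

34.1 mm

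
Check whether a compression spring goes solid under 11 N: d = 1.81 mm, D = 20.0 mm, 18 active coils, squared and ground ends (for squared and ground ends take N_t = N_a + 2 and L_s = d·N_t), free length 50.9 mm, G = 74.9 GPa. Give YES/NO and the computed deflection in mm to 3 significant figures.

k = Gd⁴/(8D³N_a) = (74.9×10³)(1.81⁴)/(8·20.0³·18) = 0.69782 N/mm
N_t = 20; L_s = 1.81·20 = 36.2 mm; δ_solid = L₀ − L_s = 50.9 − 36.2 = 14.7 mm
δ = F/k = 11/0.69782 = 15.763 mm
δ ≥ δ_solid → spring goes solid

YES, δ = 15.8 mm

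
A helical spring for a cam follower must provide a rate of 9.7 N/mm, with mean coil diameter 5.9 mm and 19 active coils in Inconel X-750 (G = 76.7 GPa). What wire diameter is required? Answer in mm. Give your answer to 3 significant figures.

d = (8D³N_a·k / G)^(1/4) = (8·5.9³·19·9.7 / (76.7×10³))^0.25
  = (3.948)^0.25 = 1.4096 mm

1.41 mm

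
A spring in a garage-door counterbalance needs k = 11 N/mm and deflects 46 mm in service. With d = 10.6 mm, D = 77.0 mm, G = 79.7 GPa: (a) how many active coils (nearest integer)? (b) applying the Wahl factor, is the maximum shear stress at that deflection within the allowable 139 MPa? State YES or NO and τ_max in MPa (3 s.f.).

N_a = Gd⁴/(8D³k) = (79.7×10³)(10.6⁴)/(8·77.0³·11) = 25.05 → N_a = 25
Actual rate k = Gd⁴/(8D³·25) = 11.02 N/mm
Working load F = kδ = 11.02·46 = 506.92 N
C = 77.0/10.6 = 7.2642; K_W = (4C−1)/(4C−4)+0.615/C = 1.2044
τ_max = K_W·8FD/(πd³) = 1.2044·83.455 = 100.51 MPa
τ_max ≤ 139 MPa → acceptable

(a) 25 coils; (b) YES, τ_max = 101 MPa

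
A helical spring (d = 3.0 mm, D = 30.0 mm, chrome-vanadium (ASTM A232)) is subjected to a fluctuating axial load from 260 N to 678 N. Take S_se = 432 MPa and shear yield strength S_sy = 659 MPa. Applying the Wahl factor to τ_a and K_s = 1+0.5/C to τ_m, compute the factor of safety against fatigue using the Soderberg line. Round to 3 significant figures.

C = D/d = 30.0/3.0 = 10.0000; K_W = (4C−1)/(4C−4)+0.615/C = 1.1448; K_s = 1+0.5/C = 1.0500
F_a = (F_max−F_min)/2 = 209 N; F_m = (F_max+F_min)/2 = 469 N
τ_a = K_W·8F_aD/(πd³) = 1.1448 × 591.35 = 677 MPa
τ_m = K_s·8F_mD/(πd³) = 1.0500 × 1327 = 1393.3 MPa
Soderberg: 1/n_f = τ_a/S_se + τ_m/S_sy = 677/432 + 1393.3/659 = 1.56712 + 2.11434 = 3.6815
n_f = 1/3.6815 = 0.2716

0.272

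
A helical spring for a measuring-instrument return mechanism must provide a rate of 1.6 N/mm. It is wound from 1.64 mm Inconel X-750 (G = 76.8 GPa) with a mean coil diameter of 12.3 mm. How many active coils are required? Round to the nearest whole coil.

N_a = Gd⁴/(8D³k) = (76.8×10³ × 1.64⁴)/(8 × 12.3³ × 1.6)
    = 555567 / 23819.1 = 23.32 → 23 coils

23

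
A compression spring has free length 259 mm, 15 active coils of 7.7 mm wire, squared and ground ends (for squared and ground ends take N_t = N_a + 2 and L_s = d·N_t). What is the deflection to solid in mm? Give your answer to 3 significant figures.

N_t = 17; L_s = 7.7·17 = 130.9 mm
δ_solid = L₀ − L_s = 259 − 130.9 = 128.1 mm

128 mm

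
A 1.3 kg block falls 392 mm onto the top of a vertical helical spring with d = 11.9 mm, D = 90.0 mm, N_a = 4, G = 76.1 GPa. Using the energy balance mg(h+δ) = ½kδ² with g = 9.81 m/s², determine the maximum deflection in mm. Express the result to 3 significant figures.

12.6 mm

k = Gd⁴/(8D³N_a) = (76.1×10³)(11.9⁴)/(8·90.0³·4) = 65.418 N/mm
W = mg = 1.3 × 9.81 = 12.753 N
½kδ² − Wδ − Wh = 0 → δ = (W + √(W² + 2kWh))/k
δ = (12.753 + √(162.64 + 654069))/65.418 = (12.753 + 808.85)/65.418 = 12.559 mm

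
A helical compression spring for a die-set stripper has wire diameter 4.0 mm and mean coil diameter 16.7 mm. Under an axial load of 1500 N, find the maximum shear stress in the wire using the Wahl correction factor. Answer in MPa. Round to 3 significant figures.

Spring index C = D/d = 16.7/4.0 = 4.1750
K_W = (4C−1)/(4C−4) + 0.615/C = 15.700/12.700 + 0.1473 = 1.3835
τ₀ = 8FD/(πd³) = 8·1500·16.7/(π·4.0³) = 200400/201.06 = 996.71 MPa
τ_max = K·τ₀ = 1.3835 × 996.71 = 1379 MPa

1380 MPa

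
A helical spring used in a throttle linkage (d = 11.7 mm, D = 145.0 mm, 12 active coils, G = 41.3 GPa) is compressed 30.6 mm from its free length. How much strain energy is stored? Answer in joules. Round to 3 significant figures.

k = Gd⁴/(8D³N_a) = (41.3×10³)(11.7⁴)/(8·145.0³·12) = 2.6443 N/mm
U = ½kδ² = 0.5 × 2.6443 × 30.6² = 1238 N·mm = 1.238 J

1.24 J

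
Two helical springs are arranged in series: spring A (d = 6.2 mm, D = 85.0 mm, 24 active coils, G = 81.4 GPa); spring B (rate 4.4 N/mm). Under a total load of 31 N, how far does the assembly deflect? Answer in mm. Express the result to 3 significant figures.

37.4 mm

k_A = Gd⁴/(8D³N_a) = (81.4×10³)(6.2⁴)/(8·85.0³·24) = 1.0201 N/mm
Series: 1/k_eq = 1/1.0201 + 1/4.4 = 1.2076; k_eq = 0.8281 N/mm
δ = F/k_eq = 31/0.8281 = 37.435 mm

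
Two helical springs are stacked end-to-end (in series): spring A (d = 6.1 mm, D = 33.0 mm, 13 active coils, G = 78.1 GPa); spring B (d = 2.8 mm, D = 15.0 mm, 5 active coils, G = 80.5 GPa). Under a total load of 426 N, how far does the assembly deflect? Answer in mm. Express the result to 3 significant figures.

k_A = Gd⁴/(8D³N_a) = (78.1×10³)(6.1⁴)/(8·33.0³·13) = 28.933 N/mm
k_B = Gd⁴/(8D³N_a) = (80.5×10³)(2.8⁴)/(8·15.0³·5) = 36.652 N/mm
Series: 1/k_eq = 1/28.933 + 1/36.652 = 0.061846; k_eq = 16.169 N/mm
δ = F/k_eq = 426/16.169 = 26.347 mm

26.3 mm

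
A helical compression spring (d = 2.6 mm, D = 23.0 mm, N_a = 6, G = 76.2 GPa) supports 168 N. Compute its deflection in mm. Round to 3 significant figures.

k = Gd⁴/(8D³N_a) = (76.2×10³)(2.6⁴)/(8·23.0³·6) = 5.9624 N/mm
δ = F/k = 168 / 5.9624 = 28.176 mm

28.2 mm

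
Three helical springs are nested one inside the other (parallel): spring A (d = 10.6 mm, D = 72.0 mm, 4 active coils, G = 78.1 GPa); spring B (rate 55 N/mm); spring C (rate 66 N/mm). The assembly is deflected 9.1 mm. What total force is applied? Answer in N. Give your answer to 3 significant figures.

1850 N

k_A = Gd⁴/(8D³N_a) = (78.1×10³)(10.6⁴)/(8·72.0³·4) = 82.552 N/mm
Parallel: k_eq = 82.552 + 55 + 66 = 203.55 N/mm
F = k_eq·δ = 203.55·9.1 = 1852.3 N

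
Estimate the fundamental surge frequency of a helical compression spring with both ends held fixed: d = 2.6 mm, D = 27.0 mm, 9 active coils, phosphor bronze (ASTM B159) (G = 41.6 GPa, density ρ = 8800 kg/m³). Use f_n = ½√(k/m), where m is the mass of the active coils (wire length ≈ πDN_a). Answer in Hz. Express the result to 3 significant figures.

97.0 Hz

k = Gd⁴/(8D³N_a) = (41.6×10³)(2.6⁴)/(8·27.0³·9) = 1.3414 N/mm = 1341.4 N/m
Wire length L = πDN_a = π·27.0·9 = 763.41 mm
m = ρ·(πd²/4)·L = 8800 × 5.3093×10⁻⁶ m² × 0.76341 m = 0.035668 kg
f_n = ½√(k/m) = 0.5·√(1341.4/0.035668) = 0.5·√(37609) = 96.965 Hz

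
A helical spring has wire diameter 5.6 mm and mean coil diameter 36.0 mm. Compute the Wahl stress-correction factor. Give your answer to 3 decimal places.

1.234

C = D/d = 36.0/5.6 = 6.4286
K_W = (4C−1)/(4C−4) + 0.615/C = 24.714/21.714 + 0.0957 = 1.2338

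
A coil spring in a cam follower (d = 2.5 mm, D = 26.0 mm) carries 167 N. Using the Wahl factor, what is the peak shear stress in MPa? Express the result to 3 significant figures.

806 MPa

Spring index C = D/d = 26.0/2.5 = 10.4000
K_W = (4C−1)/(4C−4) + 0.615/C = 40.600/37.600 + 0.0591 = 1.1389
τ₀ = 8FD/(πd³) = 8·167·26.0/(π·2.5³) = 34736/49.087 = 707.64 MPa
τ_max = K·τ₀ = 1.1389 × 707.64 = 805.94 MPa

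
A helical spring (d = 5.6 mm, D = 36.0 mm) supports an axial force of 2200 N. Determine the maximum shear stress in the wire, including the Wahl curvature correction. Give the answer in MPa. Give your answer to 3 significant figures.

Spring index C = D/d = 36.0/5.6 = 6.4286
K_W = (4C−1)/(4C−4) + 0.615/C = 24.714/21.714 + 0.0957 = 1.2338
τ₀ = 8FD/(πd³) = 8·2200·36.0/(π·5.6³) = 633600/551.71 = 1148.4 MPa
τ_max = K·τ₀ = 1.2338 × 1148.4 = 1417 MPa

1420 MPa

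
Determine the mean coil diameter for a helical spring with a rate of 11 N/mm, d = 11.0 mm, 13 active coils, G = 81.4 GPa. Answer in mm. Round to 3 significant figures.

101 mm

D = (Gd⁴/(8N_a·k))^(1/3) = (81.4×10³·11.0⁴/(8·13·11))^(1/3)
  = (1.04176e+06)^(1/3) = 101.3732 mm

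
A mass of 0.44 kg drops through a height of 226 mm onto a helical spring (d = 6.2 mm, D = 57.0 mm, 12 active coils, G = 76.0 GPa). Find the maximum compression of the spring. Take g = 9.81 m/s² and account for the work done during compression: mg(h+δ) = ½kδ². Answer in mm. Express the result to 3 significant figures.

k = Gd⁴/(8D³N_a) = (76.0×10³)(6.2⁴)/(8·57.0³·12) = 6.3166 N/mm
W = mg = 0.44 × 9.81 = 4.3164 N
½kδ² − Wδ − Wh = 0 → δ = (W + √(W² + 2kWh))/k
δ = (4.3164 + √(18.631 + 12323.8))/6.3166 = (4.3164 + 111.1)/6.3166 = 18.271 mm

18.3 mm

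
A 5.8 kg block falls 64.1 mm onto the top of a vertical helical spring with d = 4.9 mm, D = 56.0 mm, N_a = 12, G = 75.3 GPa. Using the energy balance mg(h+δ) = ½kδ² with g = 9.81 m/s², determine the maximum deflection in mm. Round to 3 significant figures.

79.7 mm

k = Gd⁴/(8D³N_a) = (75.3×10³)(4.9⁴)/(8·56.0³·12) = 2.5748 N/mm
W = mg = 5.8 × 9.81 = 56.898 N
½kδ² − Wδ − Wh = 0 → δ = (W + √(W² + 2kWh))/k
δ = (56.898 + √(3237.4 + 18781.4))/2.5748 = (56.898 + 148.39)/2.5748 = 79.729 mm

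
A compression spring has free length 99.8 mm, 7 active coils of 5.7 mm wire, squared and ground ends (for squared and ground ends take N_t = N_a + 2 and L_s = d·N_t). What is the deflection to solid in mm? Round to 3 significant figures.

48.5 mm

N_t = 9; L_s = 5.7·9 = 51.3 mm
δ_solid = L₀ − L_s = 99.8 − 51.3 = 48.5 mm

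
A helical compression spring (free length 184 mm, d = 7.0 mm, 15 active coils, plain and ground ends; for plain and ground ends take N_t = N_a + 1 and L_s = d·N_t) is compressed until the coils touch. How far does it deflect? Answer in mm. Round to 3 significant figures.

72.0 mm

N_t = 16; L_s = 7.0·16 = 112 mm
δ_solid = L₀ − L_s = 184 − 112 = 72 mm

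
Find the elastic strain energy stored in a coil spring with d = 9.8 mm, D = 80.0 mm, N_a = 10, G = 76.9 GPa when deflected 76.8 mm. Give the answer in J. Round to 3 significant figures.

51.1 J

k = Gd⁴/(8D³N_a) = (76.9×10³)(9.8⁴)/(8·80.0³·10) = 17.317 N/mm
U = ½kδ² = 0.5 × 17.317 × 76.8² = 51070 N·mm = 51.07 J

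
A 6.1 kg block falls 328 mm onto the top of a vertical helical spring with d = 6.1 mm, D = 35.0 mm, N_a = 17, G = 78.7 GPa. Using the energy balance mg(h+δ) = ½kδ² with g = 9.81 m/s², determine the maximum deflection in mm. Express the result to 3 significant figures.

k = Gd⁴/(8D³N_a) = (78.7×10³)(6.1⁴)/(8·35.0³·17) = 18.687 N/mm
W = mg = 6.1 × 9.81 = 59.841 N
½kδ² − Wδ − Wh = 0 → δ = (W + √(W² + 2kWh))/k
δ = (59.841 + √(3580.9 + 733591))/18.687 = (59.841 + 858.59)/18.687 = 49.147 mm

49.1 mm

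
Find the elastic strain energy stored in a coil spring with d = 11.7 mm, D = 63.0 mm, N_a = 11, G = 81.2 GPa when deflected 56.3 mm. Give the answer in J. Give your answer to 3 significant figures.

k = Gd⁴/(8D³N_a) = (81.2×10³)(11.7⁴)/(8·63.0³·11) = 69.15 N/mm
U = ½kδ² = 0.5 × 69.15 × 56.3² = 1.0959e+05 N·mm = 109.59 J

110 J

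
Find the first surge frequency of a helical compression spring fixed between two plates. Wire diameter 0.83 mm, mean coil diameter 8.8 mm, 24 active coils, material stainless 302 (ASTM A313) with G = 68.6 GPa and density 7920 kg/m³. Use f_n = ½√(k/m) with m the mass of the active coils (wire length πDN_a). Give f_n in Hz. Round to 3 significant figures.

k = Gd⁴/(8D³N_a) = (68.6×10³)(0.83⁴)/(8·8.8³·24) = 0.24882 N/mm = 248.82 N/m
Wire length L = πDN_a = π·8.8·24 = 663.5 mm
m = ρ·(πd²/4)·L = 7920 × 0.54106×10⁻⁶ m² × 0.6635 m = 0.0028432 kg
f_n = ½√(k/m) = 0.5·√(248.82/0.0028432) = 0.5·√(87513) = 147.91 Hz

148 Hz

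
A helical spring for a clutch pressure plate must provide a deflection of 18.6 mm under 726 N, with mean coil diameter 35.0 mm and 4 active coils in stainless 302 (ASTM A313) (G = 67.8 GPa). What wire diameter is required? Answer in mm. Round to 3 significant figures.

5.30 mm

Required rate k = F/δ = 726/18.6 = 39.032 N/mm
d = (8D³N_a·k / G)^(1/4) = (8·35.0³·4·39.032 / (67.8×10³))^0.25
  = (789.86)^0.25 = 5.3014 mm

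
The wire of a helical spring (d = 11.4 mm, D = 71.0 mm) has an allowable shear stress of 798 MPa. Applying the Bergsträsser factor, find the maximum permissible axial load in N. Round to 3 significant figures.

C = D/d = 71.0/11.4 = 6.2281
K_B = (4C+2)/(4C−3) = 26.912/21.912 = 1.2282
τ_max = K·8FD/(πd³) → F_max = τ_allow·πd³/(8DK)
F_max = 798·π·11.4³/(8·71.0·1.2282) = 3.7142e+06/697.61 = 5324.2 N

5320 N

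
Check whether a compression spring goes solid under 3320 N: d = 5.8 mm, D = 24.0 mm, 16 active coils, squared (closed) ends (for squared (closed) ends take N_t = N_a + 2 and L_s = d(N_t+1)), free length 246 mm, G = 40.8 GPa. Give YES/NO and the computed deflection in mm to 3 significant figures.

k = Gd⁴/(8D³N_a) = (40.8×10³)(5.8⁴)/(8·24.0³·16) = 26.093 N/mm
N_t = 18; L_s = 5.8·19 = 110.2 mm; δ_solid = L₀ − L_s = 246 − 110.2 = 135.8 mm
δ = F/k = 3320/26.093 = 127.24 mm
δ < δ_solid → spring does not go solid

NO, δ = 127 mm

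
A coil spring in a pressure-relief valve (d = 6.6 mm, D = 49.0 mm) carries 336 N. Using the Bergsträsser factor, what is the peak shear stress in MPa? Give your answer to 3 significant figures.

Spring index C = D/d = 49.0/6.6 = 7.4242
K_B = (4C+2)/(4C−3) = 31.697/26.697 = 1.1873
τ₀ = 8FD/(πd³) = 8·336·49.0/(π·6.6³) = 131712/903.2 = 145.83 MPa
τ_max = K·τ₀ = 1.1873 × 145.83 = 173.14 MPa

173 MPa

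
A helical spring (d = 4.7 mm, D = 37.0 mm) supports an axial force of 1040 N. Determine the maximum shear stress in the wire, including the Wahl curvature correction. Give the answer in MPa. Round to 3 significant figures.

Spring index C = D/d = 37.0/4.7 = 7.8723
K_W = (4C−1)/(4C−4) + 0.615/C = 30.489/27.489 + 0.0781 = 1.1873
τ₀ = 8FD/(πd³) = 8·1040·37.0/(π·4.7³) = 307840/326.17 = 943.8 MPa
τ_max = K·τ₀ = 1.1873 × 943.8 = 1120.5 MPa

1120 MPa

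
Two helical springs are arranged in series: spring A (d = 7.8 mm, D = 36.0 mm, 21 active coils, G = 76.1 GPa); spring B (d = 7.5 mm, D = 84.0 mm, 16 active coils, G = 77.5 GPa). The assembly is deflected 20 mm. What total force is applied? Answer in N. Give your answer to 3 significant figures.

k_A = Gd⁴/(8D³N_a) = (76.1×10³)(7.8⁴)/(8·36.0³·21) = 35.937 N/mm
k_B = Gd⁴/(8D³N_a) = (77.5×10³)(7.5⁴)/(8·84.0³·16) = 3.2322 N/mm
Series: 1/k_eq = 1/35.937 + 1/3.2322 = 0.33721; k_eq = 2.9655 N/mm
F = k_eq·δ = 2.9655·20 = 59.31 N

59.3 N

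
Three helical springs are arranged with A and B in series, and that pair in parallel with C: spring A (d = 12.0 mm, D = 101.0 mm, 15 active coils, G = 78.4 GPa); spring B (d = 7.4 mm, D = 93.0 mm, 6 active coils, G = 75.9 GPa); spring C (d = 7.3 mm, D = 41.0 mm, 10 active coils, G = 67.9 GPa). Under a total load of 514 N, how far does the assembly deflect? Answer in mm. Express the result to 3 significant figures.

13.2 mm

k_A = Gd⁴/(8D³N_a) = (78.4×10³)(12.0⁴)/(8·101.0³·15) = 13.149 N/mm
k_B = Gd⁴/(8D³N_a) = (75.9×10³)(7.4⁴)/(8·93.0³·6) = 5.8949 N/mm
k_C = Gd⁴/(8D³N_a) = (67.9×10³)(7.3⁴)/(8·41.0³·10) = 34.972 N/mm
Springs A,B series: k_AB = 1/(1/13.149+1/5.8949) = 4.0702 N/mm; parallel with C: k_eq = 4.0702+34.972 = 39.042 N/mm
δ = F/k_eq = 514/39.042 = 13.165 mm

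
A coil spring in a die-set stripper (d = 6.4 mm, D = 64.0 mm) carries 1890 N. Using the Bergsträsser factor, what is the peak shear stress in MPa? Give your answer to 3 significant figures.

Spring index C = D/d = 64.0/6.4 = 10.0000
K_B = (4C+2)/(4C−3) = 42.000/37.000 = 1.1351
τ₀ = 8FD/(πd³) = 8·1890·64.0/(π·6.4³) = 967680/823.55 = 1175 MPa
τ_max = K·τ₀ = 1.1351 × 1175 = 1333.8 MPa

1330 MPa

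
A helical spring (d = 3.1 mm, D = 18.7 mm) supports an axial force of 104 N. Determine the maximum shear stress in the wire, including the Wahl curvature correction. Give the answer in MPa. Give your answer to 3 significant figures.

Spring index C = D/d = 18.7/3.1 = 6.0323
K_W = (4C−1)/(4C−4) + 0.615/C = 23.129/20.129 + 0.1020 = 1.2510
τ₀ = 8FD/(πd³) = 8·104·18.7/(π·3.1³) = 15558.4/93.591 = 166.24 MPa
τ_max = K·τ₀ = 1.2510 × 166.24 = 207.96 MPa

208 MPa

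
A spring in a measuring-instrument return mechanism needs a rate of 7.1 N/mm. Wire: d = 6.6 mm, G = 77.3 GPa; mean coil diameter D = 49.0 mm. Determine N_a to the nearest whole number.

N_a = Gd⁴/(8D³k) = (77.3×10³ × 6.6⁴)/(8 × 49.0³ × 7.1)
    = 1.46675e+08 / 6.68246e+06 = 21.95 → 22 coils

22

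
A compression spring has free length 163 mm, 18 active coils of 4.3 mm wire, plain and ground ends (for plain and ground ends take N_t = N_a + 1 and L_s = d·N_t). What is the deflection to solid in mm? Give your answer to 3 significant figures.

N_t = 19; L_s = 4.3·19 = 81.7 mm
δ_solid = L₀ − L_s = 163 − 81.7 = 81.3 mm

81.3 mm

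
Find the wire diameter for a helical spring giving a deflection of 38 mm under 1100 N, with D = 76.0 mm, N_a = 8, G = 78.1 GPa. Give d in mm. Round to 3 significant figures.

Required rate k = F/δ = 1100/38 = 28.947 N/mm
d = (8D³N_a·k / G)^(1/4) = (8·76.0³·8·28.947 / (78.1×10³))^0.25
  = (10413)^0.25 = 10.1017 mm

10.1 mm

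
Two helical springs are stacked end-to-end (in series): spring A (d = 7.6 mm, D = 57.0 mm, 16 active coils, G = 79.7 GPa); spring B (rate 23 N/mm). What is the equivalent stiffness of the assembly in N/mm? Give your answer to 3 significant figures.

k_A = Gd⁴/(8D³N_a) = (79.7×10³)(7.6⁴)/(8·57.0³·16) = 11.217 N/mm
Series: 1/k_eq = 1/11.217 + 1/23 = 0.13263; k_eq = 7.5399 N/mm

7.54 N/mm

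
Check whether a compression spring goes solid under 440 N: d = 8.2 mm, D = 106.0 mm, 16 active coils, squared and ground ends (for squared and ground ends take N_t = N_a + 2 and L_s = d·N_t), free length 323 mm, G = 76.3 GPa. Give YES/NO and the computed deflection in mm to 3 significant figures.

YES, δ = 194 mm

k = Gd⁴/(8D³N_a) = (76.3×10³)(8.2⁴)/(8·106.0³·16) = 2.2628 N/mm
N_t = 18; L_s = 8.2·18 = 147.6 mm; δ_solid = L₀ − L_s = 323 − 147.6 = 175.4 mm
δ = F/k = 440/2.2628 = 194.45 mm
δ ≥ δ_solid → spring goes solid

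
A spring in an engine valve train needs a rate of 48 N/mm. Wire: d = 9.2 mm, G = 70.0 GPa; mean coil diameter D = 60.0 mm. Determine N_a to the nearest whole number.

N_a = Gd⁴/(8D³k) = (70.0×10³ × 9.2⁴)/(8 × 60.0³ × 48)
    = 5.01475e+08 / 8.2944e+07 = 6.046 → 6 coils

6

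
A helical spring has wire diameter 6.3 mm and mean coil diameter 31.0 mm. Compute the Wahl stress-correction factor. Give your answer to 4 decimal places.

C = D/d = 31.0/6.3 = 4.9206
K_W = (4C−1)/(4C−4) + 0.615/C = 18.683/15.683 + 0.1250 = 1.3163

1.3163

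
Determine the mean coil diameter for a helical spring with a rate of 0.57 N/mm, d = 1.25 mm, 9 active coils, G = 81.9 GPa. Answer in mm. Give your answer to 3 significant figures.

D = (Gd⁴/(8N_a·k))^(1/3) = (81.9×10³·1.25⁴/(8·9·0.57))^(1/3)
  = (4872.1)^(1/3) = 16.9527 mm

17.0 mm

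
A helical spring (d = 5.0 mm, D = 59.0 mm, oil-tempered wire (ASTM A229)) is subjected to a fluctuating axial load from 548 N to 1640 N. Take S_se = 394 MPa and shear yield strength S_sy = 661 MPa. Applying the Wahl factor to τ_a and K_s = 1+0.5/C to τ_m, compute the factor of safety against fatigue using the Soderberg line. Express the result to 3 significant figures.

C = D/d = 59.0/5.0 = 11.8000; K_W = (4C−1)/(4C−4)+0.615/C = 1.1216; K_s = 1+0.5/C = 1.0424
F_a = (F_max−F_min)/2 = 546 N; F_m = (F_max+F_min)/2 = 1094 N
τ_a = K_W·8F_aD/(πd³) = 1.1216 × 656.26 = 736.03 MPa
τ_m = K_s·8F_mD/(πd³) = 1.0424 × 1314.9 = 1370.6 MPa
Soderberg: 1/n_f = τ_a/S_se + τ_m/S_sy = 736.03/394 + 1370.6/661 = 1.86811 + 2.07358 = 3.9417
n_f = 1/3.9417 = 0.2537

0.254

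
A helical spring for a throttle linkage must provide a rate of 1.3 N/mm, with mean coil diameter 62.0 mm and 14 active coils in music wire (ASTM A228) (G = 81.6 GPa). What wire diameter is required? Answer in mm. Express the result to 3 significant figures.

4.54 mm

d = (8D³N_a·k / G)^(1/4) = (8·62.0³·14·1.3 / (81.6×10³))^0.25
  = (425.25)^0.25 = 4.5411 mm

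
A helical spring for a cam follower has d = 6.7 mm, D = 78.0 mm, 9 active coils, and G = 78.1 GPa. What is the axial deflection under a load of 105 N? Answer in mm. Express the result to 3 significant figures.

k = Gd⁴/(8D³N_a) = (78.1×10³)(6.7⁴)/(8·78.0³·9) = 4.6061 N/mm
δ = F/k = 105 / 4.6061 = 22.796 mm

22.8 mm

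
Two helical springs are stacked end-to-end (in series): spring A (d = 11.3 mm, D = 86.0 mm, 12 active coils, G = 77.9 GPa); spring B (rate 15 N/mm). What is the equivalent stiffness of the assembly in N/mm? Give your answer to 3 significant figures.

8.72 N/mm

k_A = Gd⁴/(8D³N_a) = (77.9×10³)(11.3⁴)/(8·86.0³·12) = 20.801 N/mm
Series: 1/k_eq = 1/20.801 + 1/15 = 0.11474; k_eq = 8.7153 N/mm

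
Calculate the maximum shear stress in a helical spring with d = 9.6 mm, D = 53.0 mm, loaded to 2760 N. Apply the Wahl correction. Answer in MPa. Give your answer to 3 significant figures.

538 MPa

Spring index C = D/d = 53.0/9.6 = 5.5208
K_W = (4C−1)/(4C−4) + 0.615/C = 21.083/18.083 + 0.1114 = 1.2773
τ₀ = 8FD/(πd³) = 8·2760·53.0/(π·9.6³) = 1.17024e+06/2779.5 = 421.03 MPa
τ_max = K·τ₀ = 1.2773 × 421.03 = 537.78 MPa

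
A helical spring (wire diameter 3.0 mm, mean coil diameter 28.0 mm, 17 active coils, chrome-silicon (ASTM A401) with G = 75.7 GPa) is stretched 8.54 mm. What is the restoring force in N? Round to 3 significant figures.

17.5 N

k = Gd⁴/(8D³N_a) = (75.7×10³)(3.0⁴)/(8·28.0³·17) = 2.0538 N/mm
F = k·δ = 2.0538 × 8.54 = 17.54 N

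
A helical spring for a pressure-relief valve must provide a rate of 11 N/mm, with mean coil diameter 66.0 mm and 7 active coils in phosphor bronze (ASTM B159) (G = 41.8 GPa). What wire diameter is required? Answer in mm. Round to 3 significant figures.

d = (8D³N_a·k / G)^(1/4) = (8·66.0³·7·11 / (41.8×10³))^0.25
  = (4236.8)^0.25 = 8.0679 mm

8.07 mm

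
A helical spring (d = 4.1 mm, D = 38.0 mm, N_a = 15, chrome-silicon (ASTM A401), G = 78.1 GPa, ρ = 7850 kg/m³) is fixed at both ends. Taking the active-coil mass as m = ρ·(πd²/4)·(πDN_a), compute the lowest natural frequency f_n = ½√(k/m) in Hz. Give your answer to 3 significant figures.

k = Gd⁴/(8D³N_a) = (78.1×10³)(4.1⁴)/(8·38.0³·15) = 3.3516 N/mm = 3351.6 N/m
Wire length L = πDN_a = π·38.0·15 = 1790.7 mm
m = ρ·(πd²/4)·L = 7850 × 13.203×10⁻⁶ m² × 1.7907 m = 0.18559 kg
f_n = ½√(k/m) = 0.5·√(3351.6/0.18559) = 0.5·√(18059) = 67.193 Hz

67.2 Hz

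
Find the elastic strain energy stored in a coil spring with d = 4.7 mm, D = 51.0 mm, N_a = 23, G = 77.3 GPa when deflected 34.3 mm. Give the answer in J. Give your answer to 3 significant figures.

0.909 J

k = Gd⁴/(8D³N_a) = (77.3×10³)(4.7⁴)/(8·51.0³·23) = 1.5454 N/mm
U = ½kδ² = 0.5 × 1.5454 × 34.3² = 909.08 N·mm = 0.90908 J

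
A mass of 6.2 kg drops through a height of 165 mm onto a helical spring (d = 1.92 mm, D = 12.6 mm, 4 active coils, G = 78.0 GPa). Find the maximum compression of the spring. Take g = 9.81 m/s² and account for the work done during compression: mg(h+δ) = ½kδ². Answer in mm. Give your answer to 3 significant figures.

38.7 mm

k = Gd⁴/(8D³N_a) = (78.0×10³)(1.92⁴)/(8·12.6³·4) = 16.559 N/mm
W = mg = 6.2 × 9.81 = 60.822 N
½kδ² − Wδ − Wh = 0 → δ = (W + √(W² + 2kWh))/k
δ = (60.822 + √(3699.3 + 332363))/16.559 = (60.822 + 579.71)/16.559 = 38.681 mm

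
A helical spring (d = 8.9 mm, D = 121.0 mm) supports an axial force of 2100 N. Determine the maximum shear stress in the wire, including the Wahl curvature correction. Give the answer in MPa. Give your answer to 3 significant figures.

1010 MPa

Spring index C = D/d = 121.0/8.9 = 13.5955
K_W = (4C−1)/(4C−4) + 0.615/C = 53.382/50.382 + 0.0452 = 1.1048
τ₀ = 8FD/(πd³) = 8·2100·121.0/(π·8.9³) = 2.0328e+06/2214.7 = 917.86 MPa
τ_max = K·τ₀ = 1.1048 × 917.86 = 1014 MPa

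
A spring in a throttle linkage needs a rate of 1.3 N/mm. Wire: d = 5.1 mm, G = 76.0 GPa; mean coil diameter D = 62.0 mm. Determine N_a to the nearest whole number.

N_a = Gd⁴/(8D³k) = (76.0×10³ × 5.1⁴)/(8 × 62.0³ × 1.3)
    = 5.14155e+07 / 2.47861e+06 = 20.74 → 21 coils

21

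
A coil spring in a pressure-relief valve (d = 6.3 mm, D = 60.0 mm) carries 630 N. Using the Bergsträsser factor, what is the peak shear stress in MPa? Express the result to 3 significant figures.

440 MPa

Spring index C = D/d = 60.0/6.3 = 9.5238
K_B = (4C+2)/(4C−3) = 40.095/35.095 = 1.1425
τ₀ = 8FD/(πd³) = 8·630·60.0/(π·6.3³) = 302400/785.55 = 384.96 MPa
τ_max = K·τ₀ = 1.1425 × 384.96 = 439.8 MPa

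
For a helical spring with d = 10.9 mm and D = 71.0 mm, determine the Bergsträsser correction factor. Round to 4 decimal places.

C = D/d = 71.0/10.9 = 6.5138
K_B = (4C+2)/(4C−3) = 28.055/23.055 = 1.2169

1.2169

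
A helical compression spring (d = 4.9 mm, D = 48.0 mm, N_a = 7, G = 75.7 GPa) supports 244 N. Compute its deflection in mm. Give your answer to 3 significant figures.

k = Gd⁴/(8D³N_a) = (75.7×10³)(4.9⁴)/(8·48.0³·7) = 7.0464 N/mm
δ = F/k = 244 / 7.0464 = 34.628 mm

34.6 mm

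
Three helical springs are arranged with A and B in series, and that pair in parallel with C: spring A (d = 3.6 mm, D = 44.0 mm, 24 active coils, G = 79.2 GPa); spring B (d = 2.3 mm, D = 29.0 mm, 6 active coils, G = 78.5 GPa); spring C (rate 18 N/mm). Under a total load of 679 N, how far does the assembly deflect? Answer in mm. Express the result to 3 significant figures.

k_A = Gd⁴/(8D³N_a) = (79.2×10³)(3.6⁴)/(8·44.0³·24) = 0.81335 N/mm
k_B = Gd⁴/(8D³N_a) = (78.5×10³)(2.3⁴)/(8·29.0³·6) = 1.8765 N/mm
Springs A,B series: k_AB = 1/(1/0.81335+1/1.8765) = 0.56741 N/mm; parallel with C: k_eq = 0.56741+18 = 18.567 N/mm
δ = F/k_eq = 679/18.567 = 36.569 mm

36.6 mm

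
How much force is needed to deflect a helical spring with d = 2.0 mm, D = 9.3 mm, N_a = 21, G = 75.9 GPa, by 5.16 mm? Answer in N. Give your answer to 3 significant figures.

k = Gd⁴/(8D³N_a) = (75.9×10³)(2.0⁴)/(8·9.3³·21) = 8.9868 N/mm
F = k·δ = 8.9868 × 5.16 = 46.372 N

46.4 N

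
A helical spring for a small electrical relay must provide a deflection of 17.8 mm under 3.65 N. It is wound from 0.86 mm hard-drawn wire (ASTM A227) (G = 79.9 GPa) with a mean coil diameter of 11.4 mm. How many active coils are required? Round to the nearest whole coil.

Required rate k = F/δ = 3.65/17.8 = 0.20506 N/mm
N_a = Gd⁴/(8D³k) = (79.9×10³ × 0.86⁴)/(8 × 11.4³ × 0.20506)
    = 43706 / 2430.4 = 17.98 → 18 coils

18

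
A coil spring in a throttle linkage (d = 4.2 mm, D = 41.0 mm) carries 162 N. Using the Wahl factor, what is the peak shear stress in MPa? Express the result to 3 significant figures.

Spring index C = D/d = 41.0/4.2 = 9.7619
K_W = (4C−1)/(4C−4) + 0.615/C = 38.048/35.048 + 0.0630 = 1.1486
τ₀ = 8FD/(πd³) = 8·162·41.0/(π·4.2³) = 53136/232.75 = 228.29 MPa
τ_max = K·τ₀ = 1.1486 × 228.29 = 262.22 MPa

262 MPa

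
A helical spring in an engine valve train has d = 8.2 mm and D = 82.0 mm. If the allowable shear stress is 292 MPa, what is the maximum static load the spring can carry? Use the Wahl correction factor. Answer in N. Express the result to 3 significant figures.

C = D/d = 82.0/8.2 = 10.0000
K_W = (4C−1)/(4C−4) + 0.615/C = 39.000/36.000 + 0.0615 = 1.1448
τ_max = K·8FD/(πd³) → F_max = τ_allow·πd³/(8DK)
F_max = 292·π·8.2³/(8·82.0·1.1448) = 5.0579e+05/751.01 = 673.49 N

673 N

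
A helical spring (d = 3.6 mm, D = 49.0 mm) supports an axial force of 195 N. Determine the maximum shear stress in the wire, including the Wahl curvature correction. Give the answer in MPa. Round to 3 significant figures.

576 MPa

Spring index C = D/d = 49.0/3.6 = 13.6111
K_W = (4C−1)/(4C−4) + 0.615/C = 53.444/50.444 + 0.0452 = 1.1047
τ₀ = 8FD/(πd³) = 8·195·49.0/(π·3.6³) = 76440/146.57 = 521.51 MPa
τ_max = K·τ₀ = 1.1047 × 521.51 = 576.09 MPa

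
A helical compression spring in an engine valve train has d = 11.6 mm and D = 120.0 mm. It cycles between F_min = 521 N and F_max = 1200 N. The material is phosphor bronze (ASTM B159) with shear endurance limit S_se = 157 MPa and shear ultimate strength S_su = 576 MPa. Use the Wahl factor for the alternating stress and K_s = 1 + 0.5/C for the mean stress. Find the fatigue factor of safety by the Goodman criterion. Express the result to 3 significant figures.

1.27

C = D/d = 120.0/11.6 = 10.3448; K_W = (4C−1)/(4C−4)+0.615/C = 1.1397; K_s = 1+0.5/C = 1.0483
F_a = (F_max−F_min)/2 = 339.5 N; F_m = (F_max+F_min)/2 = 860.5 N
τ_a = K_W·8F_aD/(πd³) = 1.1397 × 66.464 = 75.75 MPa
τ_m = K_s·8F_mD/(πd³) = 1.0483 × 168.46 = 176.6 MPa
Goodman: 1/n_f = τ_a/S_se + τ_m/S_su = 75.75/157 + 176.6/576 = 0.48248 + 0.30660 = 0.78908
n_f = 1/0.78908 = 1.267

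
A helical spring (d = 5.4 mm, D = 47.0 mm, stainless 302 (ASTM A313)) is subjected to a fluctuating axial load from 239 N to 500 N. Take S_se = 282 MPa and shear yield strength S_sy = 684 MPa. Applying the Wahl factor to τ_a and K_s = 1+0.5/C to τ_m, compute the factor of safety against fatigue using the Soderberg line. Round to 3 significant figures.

1.18

C = D/d = 47.0/5.4 = 8.7037; K_W = (4C−1)/(4C−4)+0.615/C = 1.1680; K_s = 1+0.5/C = 1.0574
F_a = (F_max−F_min)/2 = 130.5 N; F_m = (F_max+F_min)/2 = 369.5 N
τ_a = K_W·8F_aD/(πd³) = 1.1680 × 99.19 = 115.86 MPa
τ_m = K_s·8F_mD/(πd³) = 1.0574 × 280.85 = 296.98 MPa
Soderberg: 1/n_f = τ_a/S_se + τ_m/S_sy = 115.86/282 + 296.98/684 = 0.41083 + 0.43418 = 0.84502
n_f = 1/0.84502 = 1.183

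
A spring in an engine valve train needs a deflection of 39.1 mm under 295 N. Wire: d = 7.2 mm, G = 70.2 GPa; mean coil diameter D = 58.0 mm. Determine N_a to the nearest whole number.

16

Required rate k = F/δ = 295/39.1 = 7.5448 N/mm
N_a = Gd⁴/(8D³k) = (70.2×10³ × 7.2⁴)/(8 × 58.0³ × 7.5448)
    = 1.88654e+08 / 1.17766e+07 = 16.02 → 16 coils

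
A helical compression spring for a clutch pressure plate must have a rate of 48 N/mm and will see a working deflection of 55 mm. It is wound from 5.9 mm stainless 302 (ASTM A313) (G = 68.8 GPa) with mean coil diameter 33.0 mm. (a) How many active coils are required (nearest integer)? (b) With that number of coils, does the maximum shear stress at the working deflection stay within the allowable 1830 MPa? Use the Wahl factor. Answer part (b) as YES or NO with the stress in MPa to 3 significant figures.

N_a = Gd⁴/(8D³k) = (68.8×10³)(5.9⁴)/(8·33.0³·48) = 6.041 → N_a = 6
Actual rate k = Gd⁴/(8D³·6) = 48.33 N/mm
Working load F = kδ = 48.33·55 = 2658.1 N
C = 33.0/5.9 = 5.5932; K_W = (4C−1)/(4C−4)+0.615/C = 1.2732
τ_max = K_W·8FD/(πd³) = 1.2732·1087.6 = 1384.8 MPa
τ_max ≤ 1830 MPa → acceptable

(a) 6 coils; (b) YES, τ_max = 1380 MPa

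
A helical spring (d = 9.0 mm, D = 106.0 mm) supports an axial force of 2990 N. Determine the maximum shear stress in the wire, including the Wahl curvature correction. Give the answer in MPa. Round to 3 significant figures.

1240 MPa

Spring index C = D/d = 106.0/9.0 = 11.7778
K_W = (4C−1)/(4C−4) + 0.615/C = 46.111/43.111 + 0.0522 = 1.1218
τ₀ = 8FD/(πd³) = 8·2990·106.0/(π·9.0³) = 2.53552e+06/2290.2 = 1107.1 MPa
τ_max = K·τ₀ = 1.1218 × 1107.1 = 1242 MPa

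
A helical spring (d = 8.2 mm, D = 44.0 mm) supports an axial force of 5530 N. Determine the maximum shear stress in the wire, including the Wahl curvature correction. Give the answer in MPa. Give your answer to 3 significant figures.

1450 MPa

Spring index C = D/d = 44.0/8.2 = 5.3659
K_W = (4C−1)/(4C−4) + 0.615/C = 20.463/17.463 + 0.1146 = 1.2864
τ₀ = 8FD/(πd³) = 8·5530·44.0/(π·8.2³) = 1.94656e+06/1732.2 = 1123.8 MPa
τ_max = K·τ₀ = 1.2864 × 1123.8 = 1445.6 MPa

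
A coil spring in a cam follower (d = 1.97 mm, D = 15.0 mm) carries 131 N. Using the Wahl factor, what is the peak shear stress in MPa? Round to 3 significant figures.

782 MPa

Spring index C = D/d = 15.0/1.97 = 7.6142
K_W = (4C−1)/(4C−4) + 0.615/C = 29.457/26.457 + 0.0808 = 1.1942
τ₀ = 8FD/(πd³) = 8·131·15.0/(π·1.97³) = 15720/24.019 = 654.49 MPa
τ_max = K·τ₀ = 1.1942 × 654.49 = 781.57 MPa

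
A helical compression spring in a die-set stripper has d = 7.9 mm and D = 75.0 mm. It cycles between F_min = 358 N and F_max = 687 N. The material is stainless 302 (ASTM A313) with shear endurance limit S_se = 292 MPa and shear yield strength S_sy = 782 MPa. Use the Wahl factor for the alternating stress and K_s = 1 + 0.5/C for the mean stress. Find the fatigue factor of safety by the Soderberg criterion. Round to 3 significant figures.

C = D/d = 75.0/7.9 = 9.4937; K_W = (4C−1)/(4C−4)+0.615/C = 1.1531; K_s = 1+0.5/C = 1.0527
F_a = (F_max−F_min)/2 = 164.5 N; F_m = (F_max+F_min)/2 = 522.5 N
τ_a = K_W·8F_aD/(πd³) = 1.1531 × 63.722 = 73.476 MPa
τ_m = K_s·8F_mD/(πd³) = 1.0527 × 202.4 = 213.06 MPa
Soderberg: 1/n_f = τ_a/S_se + τ_m/S_sy = 73.476/292 + 213.06/782 = 0.25163 + 0.27245 = 0.52408
n_f = 1/0.52408 = 1.908

1.91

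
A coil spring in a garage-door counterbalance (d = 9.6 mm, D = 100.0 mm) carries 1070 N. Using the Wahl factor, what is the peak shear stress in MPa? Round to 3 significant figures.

Spring index C = D/d = 100.0/9.6 = 10.4167
K_W = (4C−1)/(4C−4) + 0.615/C = 40.667/37.667 + 0.0590 = 1.1387
τ₀ = 8FD/(πd³) = 8·1070·100.0/(π·9.6³) = 856000/2779.5 = 307.97 MPa
τ_max = K·τ₀ = 1.1387 × 307.97 = 350.68 MPa

351 MPa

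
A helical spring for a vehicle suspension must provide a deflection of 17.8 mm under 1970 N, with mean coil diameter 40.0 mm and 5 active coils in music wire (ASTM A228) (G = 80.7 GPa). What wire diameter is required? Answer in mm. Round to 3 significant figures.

Required rate k = F/δ = 1970/17.8 = 110.67 N/mm
d = (8D³N_a·k / G)^(1/4) = (8·40.0³·5·110.67 / (80.7×10³))^0.25
  = (3510.9)^0.25 = 7.6976 mm

7.70 mm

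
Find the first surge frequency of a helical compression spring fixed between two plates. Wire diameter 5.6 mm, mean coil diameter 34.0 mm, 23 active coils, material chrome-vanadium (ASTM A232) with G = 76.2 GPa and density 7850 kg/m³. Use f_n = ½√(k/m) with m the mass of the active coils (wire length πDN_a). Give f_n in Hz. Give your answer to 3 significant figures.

73.8 Hz

k = Gd⁴/(8D³N_a) = (76.2×10³)(5.6⁴)/(8·34.0³·23) = 10.362 N/mm = 10362 N/m
Wire length L = πDN_a = π·34.0·23 = 2456.7 mm
m = ρ·(πd²/4)·L = 7850 × 24.63×10⁻⁶ m² × 2.4567 m = 0.475 kg
f_n = ½√(k/m) = 0.5·√(10362/0.475) = 0.5·√(21815) = 73.85 Hz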